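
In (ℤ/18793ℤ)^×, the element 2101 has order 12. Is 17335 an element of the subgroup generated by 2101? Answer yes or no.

yes

⟨2101⟩ has order 12; its elements mod 18793 are {1, 1458, 2101, 2154, 2155, 3559, 15234, 16638, 16639, 16692, 17335, 18792}.
17335 is in this set.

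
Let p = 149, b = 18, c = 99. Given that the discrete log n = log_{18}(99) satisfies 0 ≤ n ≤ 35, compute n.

5

Compute 18^0 mod 149 = 1, then multiply by 18 repeatedly:
  18^0=1  18^1=18  18^2=26  18^3=21  18^4=80
  18^5=99
Found 99 at exponent 5.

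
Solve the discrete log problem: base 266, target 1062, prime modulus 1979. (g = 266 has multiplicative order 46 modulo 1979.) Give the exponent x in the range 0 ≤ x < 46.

11

Successive powers of 266 modulo 1979:
  266^0=1  266^1=266  266^2=1491  266^3=806  266^4=664  266^5=493
  266^6=524  266^7=854  266^8=1558  266^9=817  266^10=1611  266^11=1062
So 266^11 ≡ 1062 (mod 1979), giving x = 11.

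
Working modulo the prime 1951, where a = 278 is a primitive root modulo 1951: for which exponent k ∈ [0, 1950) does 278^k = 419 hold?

Baby-step giant-step with m = ceil(sqrt(1950)) = 45.
Baby table (278^j mod 1951 for j=0..44):
  0:1  1:278  2:1195  3:540  4:1844  5:1470  6:901  7:750
  8:1694  9:741  10:1143  11:1692  12:185  13:704  14:612  15:399
  16:1666  17:761  18:850  19:229  20:1230  21:515  22:747  23:860
  24:1058  25:1474  26:62  27:1628  28:1903  29:313  30:1170  31:1394
  32:1234  33:1627  34:1625  35:1069  36:630  37:1501  38:1715  39:726
  40:875  41:1326  42:1840  43:358  44:23
Giant step factor: 278^(-45) ≡ 458 (mod 1951).
Scan 419·458^i mod 1951 for i = 0, 1, …:
  i=0: 419   i=1: 704
Match at i=1, j=13: k = 1·45 + 13 = 58.

58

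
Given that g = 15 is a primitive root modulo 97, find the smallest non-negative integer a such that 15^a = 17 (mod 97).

Baby-step giant-step with m = ceil(sqrt(96)) = 10.
Baby table (15^j mod 97 for j=0..9):
  0:1  1:15  2:31  3:77  4:88  5:59  6:12  7:83
  8:81  9:51
Giant step factor: 15^(-10) ≡ 44 (mod 97).
Scan 17·44^i mod 97 for i = 0, 1, …:
  i=0: 17   i=1: 69   i=2: 29   i=3: 15
Match at i=3, j=1: a = 3·10 + 1 = 31.

31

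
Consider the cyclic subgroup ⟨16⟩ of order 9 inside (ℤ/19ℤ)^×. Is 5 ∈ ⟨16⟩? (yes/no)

⟨16⟩ has order 9; its elements mod 19 are {1, 4, 5, 6, 7, 9, 11, 16, 17}.
5 is in this set.

yes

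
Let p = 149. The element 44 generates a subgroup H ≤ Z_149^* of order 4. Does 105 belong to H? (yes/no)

yes

105 ∈ ⟨44⟩ iff 105^4 ≡ 1 (mod 149), since |⟨44⟩| = 4.
105^4 mod 149 = 1.
Since 1 = 1, 105 lies in the subgroup.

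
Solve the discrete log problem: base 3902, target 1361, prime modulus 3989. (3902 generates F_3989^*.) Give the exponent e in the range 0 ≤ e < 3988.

1679

Baby-step giant-step with m = ceil(sqrt(3988)) = 64.
Baby table (3902^j mod 3989 for j=0..63):
  0:1  1:3902  2:3580  3:3671  4:3732  5:2414  6:1399  7:1946
  8:2225  9:1886  10:3456  11:2492  12:2591  13:1956  14:1355  15:1785
  16:276  17:3911  18:2797  19:3979  20:870  21:101  22:3180  23:2570
  24:3783  25:1966  26:485  27:1684  28:1085  29:1341  30:3003  31:2013
  32:385  33:2406  34:2095  35:1229  36:780  37:3942  38:100  39:3267
  40:2979  41:112  42:2223  43:2060  44:285  45:3128  46:3105  47:1117
  48:2546  49:1882  50:3804  51:139  52:3863  53:2984  54:3666  55:178
  56:470  57:2989  58:3231  59:2122  60:2869  61:1704  62:3334  63:1139
Giant step factor: 3902^(-64) ≡ 3503 (mod 3989).
Scan 1361·3503^i mod 3989 for i = 0, 1, …:
  i=0: 1361   i=1: 728   i=2: 1213   i=3: 854
  i=4: 3801   i=5: 3610   i=6: 700   i=7: 2854
  i=8: 1128   i=9: 2274     …   i=25: 3222
  i=26: 1785
Match at i=26, j=15: e = 26·64 + 15 = 1679.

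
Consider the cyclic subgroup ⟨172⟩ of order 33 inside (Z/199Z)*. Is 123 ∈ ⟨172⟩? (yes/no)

yes

123 ∈ ⟨172⟩ iff 123^33 ≡ 1 (mod 199), since |⟨172⟩| = 33.
123^33 mod 199 = 1.
Since 1 = 1, 123 lies in the subgroup.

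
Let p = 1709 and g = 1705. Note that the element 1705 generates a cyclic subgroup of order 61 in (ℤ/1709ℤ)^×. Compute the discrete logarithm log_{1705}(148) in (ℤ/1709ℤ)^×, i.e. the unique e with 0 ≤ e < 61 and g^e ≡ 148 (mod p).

Baby-step giant-step with m = ceil(sqrt(61)) = 8.
Baby table (1705^j mod 1709 for j=0..7):
  0:1  1:1705  2:16  3:1645  4:256  5:685  6:678  7:706
Giant step factor: 1705^(-8) ≡ 1194 (mod 1709).
Scan 148·1194^i mod 1709 for i = 0, 1, …:
  i=0: 148   i=1: 685
Match at i=1, j=5: e = 1·8 + 5 = 13.

13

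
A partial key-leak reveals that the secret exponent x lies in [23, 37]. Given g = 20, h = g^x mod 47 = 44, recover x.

31

Compute 20^23 mod 47 = 46, then multiply by 20 repeatedly:
  20^23=46  20^24=27  20^25=23  20^26=37  20^27=35
  20^28=42  20^29=41  20^30=21  20^31=44
Found 44 at exponent 31.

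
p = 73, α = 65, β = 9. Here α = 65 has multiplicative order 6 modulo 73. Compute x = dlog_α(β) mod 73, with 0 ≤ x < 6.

5

Successive powers of 65 modulo 73:
  65^0=1  65^1=65  65^2=64  65^3=72  65^4=8  65^5=9
So 65^5 ≡ 9 (mod 73), giving x = 5.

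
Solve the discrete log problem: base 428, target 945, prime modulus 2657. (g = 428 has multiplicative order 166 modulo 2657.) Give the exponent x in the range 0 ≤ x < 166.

4

Successive powers of 428 modulo 2657:
  428^0=1  428^1=428  428^2=2508  428^3=2653  428^4=945
So 428^4 ≡ 945 (mod 2657), giving x = 4.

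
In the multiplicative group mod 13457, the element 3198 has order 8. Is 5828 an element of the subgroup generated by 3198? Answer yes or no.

⟨3198⟩ has order 8; its elements mod 13457 are {1, 116, 3198, 5828, 7629, 10259, 13341, 13456}.
5828 is in this set.

yes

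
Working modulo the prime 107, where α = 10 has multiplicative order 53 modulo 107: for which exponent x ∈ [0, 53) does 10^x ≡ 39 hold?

15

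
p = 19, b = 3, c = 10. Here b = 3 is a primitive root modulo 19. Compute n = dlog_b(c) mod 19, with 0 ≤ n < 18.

11

Successive powers of 3 modulo 19:
  3^0=1  3^1=3  3^2=9  3^3=8  3^4=5  3^5=15
  3^6=7  3^7=2  3^8=6  3^9=18  3^10=16  3^11=10
So 3^11 ≡ 10 (mod 19), giving n = 11.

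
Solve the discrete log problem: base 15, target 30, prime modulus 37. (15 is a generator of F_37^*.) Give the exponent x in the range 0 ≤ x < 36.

Successive powers of 15 modulo 37:
  15^0=1  15^1=15  15^2=3  15^3=8  15^4=9  15^5=24
  15^6=27  15^7=35  15^8=7  15^9=31  15^10=21  15^11=19
  15^12=26  15^13=20  15^14=4  15^15=23  15^16=12  15^17=32
  15^18=36  15^19=22  15^20=34  15^21=29  15^22=28  15^23=13
  15^24=10  15^25=2  15^26=30
So 15^26 ≡ 30 (mod 37), giving x = 26.

26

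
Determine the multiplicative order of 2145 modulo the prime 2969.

2968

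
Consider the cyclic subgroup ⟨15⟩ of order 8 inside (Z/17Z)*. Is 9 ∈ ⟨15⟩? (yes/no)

yes

9 ∈ ⟨15⟩ iff 9^8 ≡ 1 (mod 17), since |⟨15⟩| = 8.
9^8 mod 17 = 1.
Since 1 = 1, 9 lies in the subgroup.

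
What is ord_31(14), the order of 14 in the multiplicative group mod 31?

The order of 14 must divide p − 1 = 30 = 2 · 3 · 5.
Divisors: 1, 2, 3, 5, 6, 10, 15, 30.
Check each in increasing order: 14^1 ≡ 14;  14^2 ≡ 10;  14^3 ≡ 16;  14^5 ≡ 5;  14^6 ≡ 8;  14^10 ≡ 25;  14^15 ≡ 1.
Smallest exponent giving 1 is 15.

15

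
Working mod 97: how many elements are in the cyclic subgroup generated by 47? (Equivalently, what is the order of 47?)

8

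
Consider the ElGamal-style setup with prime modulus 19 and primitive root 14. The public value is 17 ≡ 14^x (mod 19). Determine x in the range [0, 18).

4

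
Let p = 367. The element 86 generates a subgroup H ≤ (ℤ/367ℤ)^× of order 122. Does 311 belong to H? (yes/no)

yes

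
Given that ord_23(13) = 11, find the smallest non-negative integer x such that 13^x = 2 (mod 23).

8

Successive powers of 13 modulo 23:
  13^0=1  13^1=13  13^2=8  13^3=12  13^4=18  13^5=4
  13^6=6  13^7=9  13^8=2
So 13^8 ≡ 2 (mod 23), giving x = 8.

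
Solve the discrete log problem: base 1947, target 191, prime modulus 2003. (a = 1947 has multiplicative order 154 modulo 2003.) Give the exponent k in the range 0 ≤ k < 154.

Baby-step giant-step with m = ceil(sqrt(154)) = 13.
Baby table (1947^j mod 2003 for j=0..12):
  0:1  1:1947  2:1133  3:648  4:1769  5:1086  6:1277  7:596
  8:675  9:257  10:1632  11:746  12:287
Giant step factor: 1947^(-13) ≡ 459 (mod 2003).
Scan 191·459^i mod 2003 for i = 0, 1, …:
  i=0: 191   i=1: 1540   i=2: 1804   i=3: 797
  i=4: 1277
Match at i=4, j=6: k = 4·13 + 6 = 58.

58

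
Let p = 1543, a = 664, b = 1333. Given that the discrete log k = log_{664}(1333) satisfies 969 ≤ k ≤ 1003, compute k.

Compute 664^969 mod 1543 = 452, then multiply by 664 repeatedly:
  664^969=452  664^970=786  664^971=370  664^972=343  664^973=931
  664^974=984  664^975=687  664^976=983  664^977=23  664^978=1385
  664^979=12  664^980=253  664^981=1348  664^982=132  664^983=1240
  664^984=941  664^985=1452  664^986=1296  664^987=1093  664^988=542
  664^989=369  664^990=1222  664^991=1333
Found 1333 at exponent 991.

991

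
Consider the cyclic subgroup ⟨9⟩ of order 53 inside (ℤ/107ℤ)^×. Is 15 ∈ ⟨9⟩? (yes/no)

no

15 ∈ ⟨9⟩ iff 15^53 ≡ 1 (mod 107), since |⟨9⟩| = 53.
15^53 mod 107 = 106.
Since 106 ≠ 1, 15 does not lie in the subgroup.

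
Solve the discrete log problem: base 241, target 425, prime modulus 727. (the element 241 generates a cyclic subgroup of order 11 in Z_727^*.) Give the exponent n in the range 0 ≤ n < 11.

4

Successive powers of 241 modulo 727:
  241^0=1  241^1=241  241^2=648  241^3=590  241^4=425
So 241^4 ≡ 425 (mod 727), giving n = 4.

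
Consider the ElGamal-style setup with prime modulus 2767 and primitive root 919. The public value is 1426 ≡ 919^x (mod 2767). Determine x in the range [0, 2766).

1475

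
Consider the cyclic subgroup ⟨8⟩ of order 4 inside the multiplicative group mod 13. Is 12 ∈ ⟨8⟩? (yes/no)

yes

12 ∈ ⟨8⟩ iff 12^4 ≡ 1 (mod 13), since |⟨8⟩| = 4.
12^4 mod 13 = 1.
Since 1 = 1, 12 lies in the subgroup.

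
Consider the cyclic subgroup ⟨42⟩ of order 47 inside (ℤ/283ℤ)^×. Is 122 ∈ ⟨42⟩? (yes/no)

no

122 ∈ ⟨42⟩ iff 122^47 ≡ 1 (mod 283), since |⟨42⟩| = 47.
122^47 mod 283 = 282.
Since 282 ≠ 1, 122 does not lie in the subgroup.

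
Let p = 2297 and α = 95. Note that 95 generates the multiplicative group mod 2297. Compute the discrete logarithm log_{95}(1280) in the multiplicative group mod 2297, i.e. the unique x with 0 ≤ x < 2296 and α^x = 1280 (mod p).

Baby-step giant-step with m = ceil(sqrt(2296)) = 48.
Baby table (95^j mod 2297 for j=0..47):
  0:1  1:95  2:2134  3:594  4:1302  5:1949  6:1395  7:1596
  8:18  9:1710  10:1660  11:1504  12:466  13:627  14:2140  15:1164
  16:324  17:919  18:19  19:1805  20:1497  21:2098  22:1768  23:279
  24:1238  25:463  26:342  27:332  28:1679  29:1012  30:1963  31:428
  32:1611  33:1443  34:1562  35:1382  36:361  37:2137  38:879  39:813
  40:1434  41:707  42:552  43:1906  44:1904  45:1714  46:2040  47:852
Giant step factor: 95^(-48) ≡ 746 (mod 2297).
Scan 1280·746^i mod 2297 for i = 0, 1, …:
  i=0: 1280   i=1: 1625   i=2: 1731   i=3: 412
  i=4: 1851   i=5: 349   i=6: 793   i=7: 1249
  i=8: 1469   i=9: 205     …   i=29: 1554
  i=30: 1596
Match at i=30, j=7: x = 30·48 + 7 = 1447.

1447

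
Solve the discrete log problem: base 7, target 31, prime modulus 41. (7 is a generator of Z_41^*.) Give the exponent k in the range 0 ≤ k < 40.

12

Successive powers of 7 modulo 41:
  7^0=1  7^1=7  7^2=8  7^3=15  7^4=23  7^5=38
  7^6=20  7^7=17  7^8=37  7^9=13  7^10=9  7^11=22
  7^12=31
So 7^12 ≡ 31 (mod 41), giving k = 12.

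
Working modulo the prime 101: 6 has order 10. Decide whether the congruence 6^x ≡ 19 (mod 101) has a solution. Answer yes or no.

no

⟨6⟩ has order 10; its elements mod 101 are {1, 6, 14, 17, 36, 65, 84, 87, 95, 100}.
19 is not in this set.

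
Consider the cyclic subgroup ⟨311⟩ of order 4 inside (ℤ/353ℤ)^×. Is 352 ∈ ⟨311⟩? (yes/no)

yes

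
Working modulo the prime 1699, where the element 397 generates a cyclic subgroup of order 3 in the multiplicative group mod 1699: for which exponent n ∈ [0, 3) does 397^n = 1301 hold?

Successive powers of 397 modulo 1699:
  397^0=1  397^1=397  397^2=1301
So 397^2 ≡ 1301 (mod 1699), giving n = 2.

2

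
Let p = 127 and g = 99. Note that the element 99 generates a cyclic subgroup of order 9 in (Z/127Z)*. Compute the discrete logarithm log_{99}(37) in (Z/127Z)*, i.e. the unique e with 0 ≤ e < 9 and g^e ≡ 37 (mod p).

Successive powers of 99 modulo 127:
  99^0=1  99^1=99  99^2=22  99^3=19  99^4=103  99^5=37
So 99^5 ≡ 37 (mod 127), giving e = 5.

5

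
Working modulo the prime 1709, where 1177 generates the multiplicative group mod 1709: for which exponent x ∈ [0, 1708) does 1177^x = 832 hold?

1573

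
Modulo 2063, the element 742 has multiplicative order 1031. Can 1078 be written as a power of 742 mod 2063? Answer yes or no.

1078 ∈ ⟨742⟩ iff 1078^1031 ≡ 1 (mod 2063), since |⟨742⟩| = 1031.
1078^1031 mod 2063 = 1.
Since 1 = 1, 1078 lies in the subgroup.

yes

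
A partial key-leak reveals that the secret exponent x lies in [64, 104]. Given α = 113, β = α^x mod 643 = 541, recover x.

Compute 113^64 mod 643 = 416, then multiply by 113 repeatedly:
  113^64=416  113^65=69  113^66=81  113^67=151  113^68=345
  113^69=405  113^70=112  113^71=439  113^72=96  113^73=560
  113^74=266  113^75=480  113^76=228  113^77=44  113^78=471
  113^79=497  113^80=220  113^81=426  113^82=556  113^83=457
  113^84=201  113^85=208  113^86=356  113^87=362  113^88=397
  113^89=494  113^90=524  113^91=56  113^92=541
Found 541 at exponent 92.

92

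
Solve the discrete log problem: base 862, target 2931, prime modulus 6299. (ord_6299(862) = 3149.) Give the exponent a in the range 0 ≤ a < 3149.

2175

Baby-step giant-step with m = ceil(sqrt(3149)) = 57.
Baby table (862^j mod 6299 for j=0..56):
  0:1  1:862  2:6061  3:2711  4:6252  5:3579  6:4887  7:4862
  8:2209  9:1860  10:3374  11:4549  12:3260  13:766  14:5196  15:363
  16:4255  17:1792  18:1449  19:1836  20:1583  21:3962  22:1186  23:1894
  24:1187  25:2756  26:949  27:5467  28:902  29:2747  30:5789  31:1310
  32:1699  33:3170  34:5073  35:1420  36:2034  37:2186  38:931  39:2549
  40:5186  41:4341  42:336  43:6177  44:1919  45:3840  46:3105  47:5734
  48:4292  49:2191  50:5241  51:1359  52:6143  53:4106  54:5633  55:5416
  56:1033
Giant step factor: 862^(-57) ≡ 3553 (mod 6299).
Scan 2931·3553^i mod 6299 for i = 0, 1, …:
  i=0: 2931   i=1: 1596   i=2: 1488   i=3: 2003
  i=4: 5088   i=5: 5833   i=6: 939   i=7: 4096
  i=8: 2398   i=9: 3846     …   i=37: 1995
  i=38: 1860
Match at i=38, j=9: a = 38·57 + 9 = 2175.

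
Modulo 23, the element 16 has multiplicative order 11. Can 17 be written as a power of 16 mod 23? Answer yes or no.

⟨16⟩ has order 11; its elements mod 23 are {1, 2, 3, 4, 6, 8, 9, 12, 13, 16, 18}.
17 is not in this set.

no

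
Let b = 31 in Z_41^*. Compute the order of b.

The order of 31 must divide p − 1 = 40 = 2^3 · 5.
Divisors: 1, 2, 4, 5, 8, 10, 20, 40.
Check each in increasing order: 31^1 ≡ 31;  31^2 ≡ 18;  31^4 ≡ 37;  31^5 ≡ 40;  31^8 ≡ 16;  31^10 ≡ 1.
Smallest exponent giving 1 is 10.

10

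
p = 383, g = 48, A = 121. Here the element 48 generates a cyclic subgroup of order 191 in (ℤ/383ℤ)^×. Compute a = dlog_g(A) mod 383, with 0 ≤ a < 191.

102

Baby-step giant-step with m = ceil(sqrt(191)) = 14.
Baby table (48^j mod 383 for j=0..13):
  0:1  1:48  2:6  3:288  4:36  5:196  6:216  7:27
  8:147  9:162  10:116  11:206  12:313  13:87
Giant step factor: 48^(-14) ≡ 207 (mod 383).
Scan 121·207^i mod 383 for i = 0, 1, …:
  i=0: 121   i=1: 152   i=2: 58   i=3: 133
  i=4: 338   i=5: 260   i=6: 200   i=7: 36
Match at i=7, j=4: a = 7·14 + 4 = 102.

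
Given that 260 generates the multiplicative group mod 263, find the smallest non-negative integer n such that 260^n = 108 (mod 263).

Baby-step giant-step with m = ceil(sqrt(262)) = 17.
Baby table (260^j mod 263 for j=0..16):
  0:1  1:260  2:9  3:236  4:81  5:20  6:203  7:180
  8:249  9:42  10:137  11:115  12:181  13:246  14:51  15:110
  16:196
Giant step factor: 260^(-17) ≡ 123 (mod 263).
Scan 108·123^i mod 263 for i = 0, 1, …:
  i=0: 108   i=1: 134   i=2: 176   i=3: 82
  i=4: 92   i=5: 7   i=6: 72   i=7: 177
  i=8: 205   i=9: 230   i=10: 149   i=11: 180
Match at i=11, j=7: n = 11·17 + 7 = 194.

194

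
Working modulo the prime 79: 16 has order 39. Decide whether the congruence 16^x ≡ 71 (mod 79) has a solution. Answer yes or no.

no

71 ∈ ⟨16⟩ iff 71^39 ≡ 1 (mod 79), since |⟨16⟩| = 39.
71^39 mod 79 = 78.
Since 78 ≠ 1, 71 does not lie in the subgroup.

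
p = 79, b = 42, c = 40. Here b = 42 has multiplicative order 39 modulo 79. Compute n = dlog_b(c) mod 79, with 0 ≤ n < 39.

Successive powers of 42 modulo 79:
  42^0=1  42^1=42  42^2=26  42^3=65  42^4=44  42^5=31
  42^6=38  42^7=16  42^8=40
So 42^8 ≡ 40 (mod 79), giving n = 8.

8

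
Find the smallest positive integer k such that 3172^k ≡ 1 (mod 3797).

1898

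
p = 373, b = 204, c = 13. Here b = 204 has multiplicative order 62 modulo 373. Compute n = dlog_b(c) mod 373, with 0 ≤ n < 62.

Baby-step giant-step with m = ceil(sqrt(62)) = 8.
Baby table (204^j mod 373 for j=0..7):
  0:1  1:204  2:213  3:184  4:236  5:27  6:286  7:156
Giant step factor: 204^(-8) ≡ 163 (mod 373).
Scan 13·163^i mod 373 for i = 0, 1, …:
  i=0: 13   i=1: 254   i=2: 372   i=3: 210
  i=4: 287   i=5: 156
Match at i=5, j=7: n = 5·8 + 7 = 47.

47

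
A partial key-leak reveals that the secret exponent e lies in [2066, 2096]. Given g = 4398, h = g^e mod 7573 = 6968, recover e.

Compute 4398^2066 mod 7573 = 4900, then multiply by 4398 repeatedly:
  4398^2066=4900  4398^2067=5015  4398^2068=3394  4398^2069=429  4398^2070=1065
  4398^2071=3756  4398^2072=2175  4398^2073=951  4398^2074=2202  4398^2075=6102
  4398^2076=5457  4398^2077=1049  4398^2078=1545  4398^2079=1929  4398^2080=1982
  4398^2081=313  4398^2082=5861  4398^2083=5759  4398^2084=3970  4398^2085=4295
  4398^2086=2348  4398^2087=4505  4398^2088=2022  4398^2089=2054  4398^2090=6476
  4398^2091=6968
Found 6968 at exponent 2091.

2091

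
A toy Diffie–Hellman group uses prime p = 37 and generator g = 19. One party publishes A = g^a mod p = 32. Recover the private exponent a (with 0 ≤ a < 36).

Successive powers of 19 modulo 37:
  19^0=1  19^1=19  19^2=28  19^3=14  19^4=7  19^5=22
  19^6=11  19^7=24  19^8=12  19^9=6  19^10=3  19^11=20
  19^12=10  19^13=5  19^14=21  19^15=29  19^16=33  19^17=35
  19^18=36  19^19=18  19^20=9  19^21=23  19^22=30  19^23=15
  19^24=26  19^25=13  19^26=25  19^27=31  19^28=34  19^29=17
  19^30=27  19^31=32
So 19^31 ≡ 32 (mod 37), giving a = 31.

31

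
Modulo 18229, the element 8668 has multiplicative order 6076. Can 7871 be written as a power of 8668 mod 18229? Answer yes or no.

yes

7871 ∈ ⟨8668⟩ iff 7871^6076 ≡ 1 (mod 18229), since |⟨8668⟩| = 6076.
7871^6076 mod 18229 = 1.
Since 1 = 1, 7871 lies in the subgroup.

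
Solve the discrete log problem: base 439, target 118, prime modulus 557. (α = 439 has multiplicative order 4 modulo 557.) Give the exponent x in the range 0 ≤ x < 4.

Successive powers of 439 modulo 557:
  439^0=1  439^1=439  439^2=556  439^3=118
So 439^3 ≡ 118 (mod 557), giving x = 3.

3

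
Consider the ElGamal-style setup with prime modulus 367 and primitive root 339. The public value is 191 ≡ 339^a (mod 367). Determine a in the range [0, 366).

Baby-step giant-step with m = ceil(sqrt(366)) = 20.
Baby table (339^j mod 367 for j=0..19):
  0:1  1:339  2:50  3:68  4:298  5:97  6:220  7:79
  8:357  9:280  10:234  11:54  12:323  13:131  14:2  15:311
  16:100  17:136  18:229  19:194
Giant step factor: 339^(-20) ≡ 181 (mod 367).
Scan 191·181^i mod 367 for i = 0, 1, …:
  i=0: 191   i=1: 73   i=2: 1
Match at i=2, j=0: a = 2·20 + 0 = 40.

40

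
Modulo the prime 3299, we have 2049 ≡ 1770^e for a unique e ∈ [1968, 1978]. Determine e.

Compute 1770^1968 mod 3299 = 2434, then multiply by 1770 repeatedly:
  1770^1968=2434  1770^1969=2985  1770^1970=1751  1770^1971=1509  1770^1972=2039
  1770^1973=3223  1770^1974=739  1770^1975=1626  1770^1976=1292  1770^1977=633
  1770^1978=2049
Found 2049 at exponent 1978.

1978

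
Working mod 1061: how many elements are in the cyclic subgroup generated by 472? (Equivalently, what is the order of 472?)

The order of 472 must divide p − 1 = 1060 = 2^2 · 5 · 53.
Divisors: 1, 2, 4, 5, 10, 20, 53, 106, 212, 265, 530, 1060.
Check each in increasing order: 472^1 ≡ 472;  472^2 ≡ 1035;  472^4 ≡ 676;  472^5 ≡ 772;  472^10 ≡ 763;  472^20 ≡ 741;  472^53 ≡ 865;  472^106 ≡ 220;  472^212 ≡ 655;  472^265 ≡ 1.
Smallest exponent giving 1 is 265.

265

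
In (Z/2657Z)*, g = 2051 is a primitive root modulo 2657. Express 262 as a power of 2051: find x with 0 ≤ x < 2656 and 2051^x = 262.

1019

Baby-step giant-step with m = ceil(sqrt(2656)) = 52.
Baby table (2051^j mod 2657 for j=0..51):
  0:1  1:2051  2:570  3:2647  4:746  5:2271  6:100  7:511
  8:1203  9:1657  10:204  11:1255  12:2029  13:617  14:735  15:966
  16:1801  17:621  18:968  19:589  20:1761  21:948  22:2081  23:989
  24:1148  25:446  26:738  27:1805  28:854  29:591  30:549  31:2088
  32:2061  33:2481  34:376  35:646  36:1760  37:1554  38:1511  39:999
  40:402  41:832  42:638  43:1294  44:2308  45:1591  46:345  47:833
  48:32  49:1864  50:2298  51:2337
Giant step factor: 2051^(-52) ≡ 324 (mod 2657).
Scan 262·324^i mod 2657 for i = 0, 1, …:
  i=0: 262   i=1: 2521   i=2: 1105   i=3: 1982
  i=4: 1831   i=5: 733   i=6: 1019   i=7: 688
  i=8: 2381   i=9: 914     …   i=18: 2073
  i=19: 2088
Match at i=19, j=31: x = 19·52 + 31 = 1019.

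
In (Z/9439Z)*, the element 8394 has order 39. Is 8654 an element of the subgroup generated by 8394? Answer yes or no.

no

8654 ∈ ⟨8394⟩ iff 8654^39 ≡ 1 (mod 9439), since |⟨8394⟩| = 39.
8654^39 mod 9439 = 1507.
Since 1507 ≠ 1, 8654 does not lie in the subgroup.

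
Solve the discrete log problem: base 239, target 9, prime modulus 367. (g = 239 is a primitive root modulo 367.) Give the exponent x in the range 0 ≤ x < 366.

300

Baby-step giant-step with m = ceil(sqrt(366)) = 20.
Baby table (239^j mod 367 for j=0..19):
  0:1  1:239  2:236  3:253  4:279  5:254  6:151  7:123
  8:37  9:35  10:291  11:186  12:47  13:223  14:82  15:147
  16:268  17:194  18:124  19:276
Giant step factor: 239^(-20) ≡ 302 (mod 367).
Scan 9·302^i mod 367 for i = 0, 1, …:
  i=0: 9   i=1: 149   i=2: 224   i=3: 120
  i=4: 274   i=5: 173   i=6: 132   i=7: 228
  i=8: 227   i=9: 292     …   i=14: 271
  i=15: 1
Match at i=15, j=0: x = 15·20 + 0 = 300.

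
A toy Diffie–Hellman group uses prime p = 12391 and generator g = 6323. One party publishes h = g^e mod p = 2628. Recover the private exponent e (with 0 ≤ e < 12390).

2608

Baby-step giant-step with m = ceil(sqrt(12390)) = 112.
Baby table (6323^j mod 12391 for j=0..111):
  0:1  1:6323  2:6963  3:1826  4:9777  5:1272  6:1097  7:9762
  8:5555  9:8171  10:7154  11:7592  12:1482  13:3090  14:9854  15:4894
  16:4435  17:1672  18:2533  19:6987  20:4886  21:3415  22:7923  23:316
  24:3117  25:7101  26:7030  27:4173  28:5440  29:12095  30:11824  31:8249
  32:4708  33:5502  34:7609  35:9845  36:9942  37:3723  38:10020  39:1277
  40:7930  41:7404  42:2294  43:7492  44:1123  45:686  46:728  47:6083
  48:1145  49:3491  50:5222  51:9082  52:5592  53:6693  54:4574  55:808
  56:3892  57:590  58:879  59:6749  60:11714  61:6615  62:7020  63:2898
  64:10156  65:6226  66:791  67:7920  68:6129  69:7010  70:1623  71:2481
  72:357  73:2149  74:7591  75:7550  76:8518  77:8028  78:7508  79:3163
  80:575  81:5162  82:1432  83:9106  84:8652  85:331  86:11225  87:27
  88:9638  89:2136  90:12129  91:3768  92:9562  93:4837  94:3363  95:1293
  96:9970  97:7293  98:6728  99:2841  100:9084  101:5847  102:8228  103:8226
  104:7971  105:6436  106:2784  107:8012  108:5468  109:3274  110:8532  111:9813
Giant step factor: 6323^(-112) ≡ 10106 (mod 12391).
Scan 2628·10106^i mod 12391 for i = 0, 1, …:
  i=0: 2628   i=1: 4655   i=2: 7194   i=3: 4567
  i=4: 10018   i=5: 7438   i=6: 4622   i=7: 8253
  i=8: 997   i=9: 1799     …   i=22: 3539
  i=23: 4708
Match at i=23, j=32: e = 23·112 + 32 = 2608.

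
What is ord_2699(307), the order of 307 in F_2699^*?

1349

The order of 307 must divide p − 1 = 2698 = 2 · 19 · 71.
Divisors: 1, 2, 19, 38, 71, 142, 1349, 2698.
Check each in increasing order: 307^1 ≡ 307;  307^2 ≡ 2483;  307^19 ≡ 1667;  307^38 ≡ 1618;  307^71 ≡ 1867;  307^142 ≡ 1280;  307^1349 ≡ 1.
Smallest exponent giving 1 is 1349.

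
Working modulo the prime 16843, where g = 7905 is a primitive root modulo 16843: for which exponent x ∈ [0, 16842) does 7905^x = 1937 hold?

2893

Baby-step giant-step with m = ceil(sqrt(16842)) = 130.
Baby table (7905^j mod 16843 for j=0..129):
  0:1  1:7905  2:1495  3:11032  4:11749  5:3543  6:14349  7:8083
  8:10616  9:7654  10:4814  11:6333  12:4969  13:2069  14:892  15:10886
  16:2943  17:4232  18:3762  19:10715  20:15471  21:1232  22:3706  23:5953
  24:15966  25:6631  26:2639  27:9661  28:4043  29:8744  30:14491  31:2112
  32:3947  33:7799  34:5715  35:4149  36:4524  37:4531  38:9337  39:2959
  40:12811  41:10839  42:1954  43:1339  44:7391  45:14331  46:537  47:549
  48:11194  49:12291  50:9931  51:16175  52:8162  53:11920  54:7858  55:506
  56:8139  57:15378  58:7159  59:16258  60:7400  61:1261  62:13992  63:15622
  64:15877  65:10492  66:4328  67:4707  68:2648  69:13434  70:655  71:6974
  72:2331  73:313  74:15187  75:13174  76:201  77:5663  78:14164  79:10999
  80:3529  81:4737  82:3996  83:7755  84:11598  85:5741  86:7563  87:9708
  88:5032  89:11637  90:10862  91:15339  92:2038  93:8482  94:15070  95:14654
  96:10559  97:11830  98:3814  99:700  100:8996  101:2234  102:8306  103:4916
  104:4179  105:5872  106:15695  107:3437  108:1726  109:1200  110:3391  111:8642
  112:16645  113:1209  114:7164  115:5254  116:14875  117:5892  118:5365  119:16494
  120:3407  121:378  122:6879  123:9291  124:9875  125:11413  126:8657  127:476
  128:6791  129:4214
Giant step factor: 7905^(-130) ≡ 7420 (mod 16843).
Scan 1937·7420^i mod 16843 for i = 0, 1, …:
  i=0: 1937   i=1: 5461   i=2: 13205   i=3: 5369
  i=4: 4285   i=5: 11959   i=6: 6856   i=7: 5660
  i=8: 7601   i=9: 9056     …   i=21: 14363
  i=22: 7799
Match at i=22, j=33: x = 22·130 + 33 = 2893.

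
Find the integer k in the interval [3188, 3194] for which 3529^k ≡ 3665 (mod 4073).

Compute 3529^3188 mod 4073 = 3854, then multiply by 3529 repeatedly:
  3529^3188=3854  3529^3189=1019  3529^3190=3665
Found 3665 at exponent 3190.

3190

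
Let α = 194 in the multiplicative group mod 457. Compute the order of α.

456

The order of 194 must divide p − 1 = 456 = 2^3 · 3 · 19.
Divisors: 1, 2, 3, 4, 6, 8, 12, 19, 24, 38, 57, 76, 114, 152, 228, 456.
Check each in increasing order: 194^1 ≡ 194;  194^2 ≡ 162;  194^3 ≡ 352;  194^4 ≡ 195;  194^6 ≡ 57;  194^8 ≡ 94;  194^12 ≡ 50;  194^19 ≡ 387;  194^24 ≡ 215;  194^38 ≡ 330;  194^57 ≡ 207;  194^76 ≡ 134;  194^114 ≡ 348;  194^152 ≡ 133;  194^228 ≡ 456;  194^456 ≡ 1.
Smallest exponent giving 1 is 456.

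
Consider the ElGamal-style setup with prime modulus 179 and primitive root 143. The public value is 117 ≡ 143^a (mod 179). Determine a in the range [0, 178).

Baby-step giant-step with m = ceil(sqrt(178)) = 14.
Baby table (143^j mod 179 for j=0..13):
  0:1  1:143  2:43  3:63  4:59  5:24  6:31  7:137
  8:80  9:163  10:39  11:28  12:66  13:130
Giant step factor: 143^(-14) ≡ 117 (mod 179).
Scan 117·117^i mod 179 for i = 0, 1, …:
  i=0: 117   i=1: 85   i=2: 100   i=3: 65
  i=4: 87   i=5: 155   i=6: 56   i=7: 108
  i=8: 106   i=9: 51   i=10: 60   i=11: 39
Match at i=11, j=10: a = 11·14 + 10 = 164.

164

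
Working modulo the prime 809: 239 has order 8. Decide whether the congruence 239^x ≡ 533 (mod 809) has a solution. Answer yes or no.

⟨239⟩ has order 8; its elements mod 809 are {1, 44, 239, 318, 491, 570, 765, 808}.
533 is not in this set.

no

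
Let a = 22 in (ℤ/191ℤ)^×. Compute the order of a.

190

The order of 22 must divide p − 1 = 190 = 2 · 5 · 19.
Divisors: 1, 2, 5, 10, 19, 38, 95, 190.
Check each in increasing order: 22^1 ≡ 22;  22^2 ≡ 102;  22^5 ≡ 70;  22^10 ≡ 125;  22^19 ≡ 7;  22^38 ≡ 49;  22^95 ≡ 190;  22^190 ≡ 1.
Smallest exponent giving 1 is 190.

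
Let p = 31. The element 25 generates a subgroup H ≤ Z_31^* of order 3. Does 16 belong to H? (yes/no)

no

⟨25⟩ has order 3; its elements mod 31 are {1, 5, 25}.
16 is not in this set.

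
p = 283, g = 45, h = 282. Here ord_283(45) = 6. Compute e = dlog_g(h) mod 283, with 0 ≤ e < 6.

3

Successive powers of 45 modulo 283:
  45^0=1  45^1=45  45^2=44  45^3=282
So 45^3 ≡ 282 (mod 283), giving e = 3.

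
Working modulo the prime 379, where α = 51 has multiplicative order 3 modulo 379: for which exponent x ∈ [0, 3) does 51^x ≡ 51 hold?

Successive powers of 51 modulo 379:
  51^0=1  51^1=51
So 51^1 ≡ 51 (mod 379), giving x = 1.

1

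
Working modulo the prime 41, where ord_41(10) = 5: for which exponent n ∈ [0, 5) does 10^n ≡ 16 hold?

3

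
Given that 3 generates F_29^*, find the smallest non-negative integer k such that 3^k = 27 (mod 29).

Successive powers of 3 modulo 29:
  3^0=1  3^1=3  3^2=9  3^3=27
So 3^3 ≡ 27 (mod 29), giving k = 3.

3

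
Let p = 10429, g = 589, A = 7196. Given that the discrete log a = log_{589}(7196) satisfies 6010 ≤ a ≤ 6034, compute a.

Compute 589^6010 mod 10429 = 3522, then multiply by 589 repeatedly:
  589^6010=3522  589^6011=9516  589^6012=4551  589^6013=286  589^6014=1590
  589^6015=8329  589^6016=4151  589^6017=4553  589^6018=1464  589^6019=7118
  589^6020=44  589^6021=5058  589^6022=6897  589^6023=5452  589^6024=9525
  589^6025=9852  589^6026=4304  589^6027=809  589^6028=7196
Found 7196 at exponent 6028.

6028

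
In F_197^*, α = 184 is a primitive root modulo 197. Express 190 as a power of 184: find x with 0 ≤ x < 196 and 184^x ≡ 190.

Baby-step giant-step with m = ceil(sqrt(196)) = 14.
Baby table (184^j mod 197 for j=0..13):
  0:1  1:184  2:169  3:167  4:193  5:52  6:112  7:120
  8:16  9:186  10:143  11:111  12:133  13:44
Giant step factor: 184^(-14) ≡ 83 (mod 197).
Scan 190·83^i mod 197 for i = 0, 1, …:
  i=0: 190   i=1: 10   i=2: 42   i=3: 137
  i=4: 142   i=5: 163   i=6: 133
Match at i=6, j=12: x = 6·14 + 12 = 96.

96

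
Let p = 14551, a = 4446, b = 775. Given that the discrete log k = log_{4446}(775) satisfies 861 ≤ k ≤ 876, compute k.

Compute 4446^861 mod 14551 = 9552, then multiply by 4446 repeatedly:
  4446^861=9552  4446^862=8374  4446^863=9346  4446^864=9211  4446^865=5592
  4446^866=8924  4446^867=10078  4446^868=4259  4446^869=4663  4446^870=11074
  4446^871=8971  4446^872=775
Found 775 at exponent 872.

872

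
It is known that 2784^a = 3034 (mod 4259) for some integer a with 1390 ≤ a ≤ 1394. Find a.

1393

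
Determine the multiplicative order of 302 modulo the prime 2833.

2832

The order of 302 must divide p − 1 = 2832 = 2^4 · 3 · 59.
Divisors: 1, 2, 3, 4, 6, 8, 12, 16, 24, 48, 59, 118, 177, 236, 354, 472, 708, 944, 1416, 2832.
Check each in increasing order: 302^1 ≡ 302;  302^2 ≡ 548;  302^3 ≡ 1182;  302^4 ≡ 6;  302^6 ≡ 455;  302^8 ≡ 36;  302^12 ≡ 216;  302^16 ≡ 1296;  302^24 ≡ 1328;  302^48 ≡ 1458;  302^59 ≡ 949;  302^118 ≡ 2540;  302^177 ≡ 2410;  302^236 ≡ 859;  302^354 ≡ 450;  302^472 ≡ 1301;  302^708 ≡ 1357;  302^944 ≡ 1300;  302^1416 ≡ 2832;  302^2832 ≡ 1.
Smallest exponent giving 1 is 2832.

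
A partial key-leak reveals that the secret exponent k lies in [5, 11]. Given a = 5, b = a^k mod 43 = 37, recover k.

7

Compute 5^5 mod 43 = 29, then multiply by 5 repeatedly:
  5^5=29  5^6=16  5^7=37
Found 37 at exponent 7.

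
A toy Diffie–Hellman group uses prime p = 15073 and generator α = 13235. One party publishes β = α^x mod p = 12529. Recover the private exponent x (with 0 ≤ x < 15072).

6415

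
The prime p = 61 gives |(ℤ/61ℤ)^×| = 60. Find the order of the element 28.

The order of 28 must divide p − 1 = 60 = 2^2 · 3 · 5.
Divisors: 1, 2, 3, 4, 5, 6, 10, 12, 15, 20, 30, 60.
Check each in increasing order: 28^1 ≡ 28;  28^2 ≡ 52;  28^3 ≡ 53;  28^4 ≡ 20;  28^5 ≡ 11;  28^6 ≡ 3;  28^10 ≡ 60;  28^12 ≡ 9;  28^15 ≡ 50;  28^20 ≡ 1.
Smallest exponent giving 1 is 20.

20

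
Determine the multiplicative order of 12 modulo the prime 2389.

597

The order of 12 must divide p − 1 = 2388 = 2^2 · 3 · 199.
Divisors: 1, 2, 3, 4, 6, 12, 199, 398, 597, 796, 1194, 2388.
Check each in increasing order: 12^1 ≡ 12;  12^2 ≡ 144;  12^3 ≡ 1728;  12^4 ≡ 1624;  12^6 ≡ 2123;  12^12 ≡ 1475;  12^199 ≡ 1699;  12^398 ≡ 689;  12^597 ≡ 1.
Smallest exponent giving 1 is 597.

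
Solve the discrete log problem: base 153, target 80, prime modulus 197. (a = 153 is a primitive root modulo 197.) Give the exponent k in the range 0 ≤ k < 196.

Baby-step giant-step with m = ceil(sqrt(196)) = 14.
Baby table (153^j mod 197 for j=0..13):
  0:1  1:153  2:163  3:117  4:171  5:159  6:96  7:110
  8:85  9:3  10:65  11:95  12:154  13:119
Giant step factor: 153^(-14) ≡ 19 (mod 197).
Scan 80·19^i mod 197 for i = 0, 1, …:
  i=0: 80   i=1: 141   i=2: 118   i=3: 75
  i=4: 46   i=5: 86   i=6: 58   i=7: 117
Match at i=7, j=3: k = 7·14 + 3 = 101.

101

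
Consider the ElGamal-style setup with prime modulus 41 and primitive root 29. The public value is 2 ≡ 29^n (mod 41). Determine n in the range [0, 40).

38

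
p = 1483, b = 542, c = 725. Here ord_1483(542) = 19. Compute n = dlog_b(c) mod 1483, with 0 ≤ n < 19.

Successive powers of 542 modulo 1483:
  542^0=1  542^1=542  542^2=130  542^3=759  542^4=587  542^5=792
  542^6=677  542^7=633  542^8=513  542^9=725
So 542^9 ≡ 725 (mod 1483), giving n = 9.

9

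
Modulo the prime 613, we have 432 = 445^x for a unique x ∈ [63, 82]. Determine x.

Compute 445^63 mod 613 = 332, then multiply by 445 repeatedly:
  445^63=332  445^64=7  445^65=50  445^66=182  445^67=74
  445^68=441  445^69=85  445^70=432
Found 432 at exponent 70.

70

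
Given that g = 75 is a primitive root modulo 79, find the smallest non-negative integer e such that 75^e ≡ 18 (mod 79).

30

Baby-step giant-step with m = ceil(sqrt(78)) = 9.
Baby table (75^j mod 79 for j=0..8):
  0:1  1:75  2:16  3:15  4:19  5:3  6:67  7:48
  8:45
Giant step factor: 75^(-9) ≡ 61 (mod 79).
Scan 18·61^i mod 79 for i = 0, 1, …:
  i=0: 18   i=1: 71   i=2: 65   i=3: 15
Match at i=3, j=3: e = 3·9 + 3 = 30.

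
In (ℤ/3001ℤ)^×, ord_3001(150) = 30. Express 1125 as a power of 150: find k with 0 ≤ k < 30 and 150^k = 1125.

Successive powers of 150 modulo 3001:
  150^0=1  150^1=150  150^2=1493  150^3=1876  150^4=2307  150^5=935
  150^6=2204  150^7=490  150^8=1476  150^9=2327  150^10=934  150^11=2054
  150^12=1998  150^13=2601  150^14=20  150^15=3000  150^16=2851  150^17=1508
  150^18=1125
So 150^18 ≡ 1125 (mod 3001), giving k = 18.

18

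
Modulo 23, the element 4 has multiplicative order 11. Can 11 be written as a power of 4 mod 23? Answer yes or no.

11 ∈ ⟨4⟩ iff 11^11 ≡ 1 (mod 23), since |⟨4⟩| = 11.
11^11 mod 23 = 22.
Since 22 ≠ 1, 11 does not lie in the subgroup.

no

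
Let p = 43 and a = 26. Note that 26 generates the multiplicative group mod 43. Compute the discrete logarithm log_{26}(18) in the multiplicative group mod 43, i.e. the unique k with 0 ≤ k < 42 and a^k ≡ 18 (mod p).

Successive powers of 26 modulo 43:
  26^0=1  26^1=26  26^2=31  26^3=32  26^4=15  26^5=3
  26^6=35  26^7=7  26^8=10  26^9=2  26^10=9  26^11=19
  26^12=21  26^13=30  26^14=6  26^15=27  26^16=14  26^17=20
  26^18=4  26^19=18
So 26^19 ≡ 18 (mod 43), giving k = 19.

19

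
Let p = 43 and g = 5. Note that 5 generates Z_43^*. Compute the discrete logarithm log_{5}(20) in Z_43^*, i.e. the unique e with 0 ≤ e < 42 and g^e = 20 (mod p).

Baby-step giant-step with m = ceil(sqrt(42)) = 7.
Baby table (5^j mod 43 for j=0..6):
  0:1  1:5  2:25  3:39  4:23  5:29  6:16
Giant step factor: 5^(-7) ≡ 7 (mod 43).
Scan 20·7^i mod 43 for i = 0, 1, …:
  i=0: 20   i=1: 11   i=2: 34   i=3: 23
Match at i=3, j=4: e = 3·7 + 4 = 25.

25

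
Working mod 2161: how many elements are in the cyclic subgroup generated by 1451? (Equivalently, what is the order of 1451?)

720

The order of 1451 must divide p − 1 = 2160 = 2^4 · 3^3 · 5.
Divisors: 1, 2, 3, 4, 5, 6, 8, 9, 10, 12, 15, 16, 18, 20, 24, 27, 30, 36, 40, 45, 48, 54, 60, 72, 80, 90, 108, 120, 135, 144, 180, 216, 240, 270, 360, 432, 540, 720, 1080, 2160.
Check each in increasing order: 1451^1 ≡ 1451;  1451^2 ≡ 587;  1451^3 ≡ 303;  1451^4 ≡ 970;  1451^5 ≡ 659;  1451^6 ≡ 1047;  1451^8 ≡ 865;  1451^9 ≡ 1735;  1451^10 ≡ 2081;  1451^12 ≡ 582;  1451^15 ≡ 1305;  1451^16 ≡ 519;  1451^18 ≡ 2113;  1451^20 ≡ 2078;  1451^24 ≡ 1608;  1451^27 ≡ 999;  1451^30 ≡ 157;  1451^36 ≡ 143;  1451^40 ≡ 406;  1451^45 ≡ 1751;  1451^48 ≡ 1108;  1451^54 ≡ 1780;  1451^60 ≡ 878;  1451^72 ≡ 1000;  1451^80 ≡ 600;  1451^90 ≡ 1703;  1451^108 ≡ 374;  1451^120 ≡ 1568;  1451^135 ≡ 1934;  1451^144 ≡ 1618;  1451^180 ≡ 147;  1451^216 ≡ 1572;  1451^240 ≡ 1567;  1451^270 ≡ 1826;  1451^360 ≡ 2160;  1451^432 ≡ 1161;  1451^540 ≡ 2014;  1451^720 ≡ 1.
Smallest exponent giving 1 is 720.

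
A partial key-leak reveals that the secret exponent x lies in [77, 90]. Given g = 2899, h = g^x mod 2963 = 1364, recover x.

Compute 2899^77 mod 2963 = 2142, then multiply by 2899 repeatedly:
  2899^77=2142  2899^78=2173  2899^79=189  2899^80=2719  2899^81=801
  2899^82=2070  2899^83=855  2899^84=1577  2899^85=2777  2899^86=52
  2899^87=2598  2899^88=2619  2899^89=1275  2899^90=1364
Found 1364 at exponent 90.

90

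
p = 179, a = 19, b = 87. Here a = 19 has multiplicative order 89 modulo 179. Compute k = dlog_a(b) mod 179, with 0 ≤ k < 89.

80

Baby-step giant-step with m = ceil(sqrt(89)) = 10.
Baby table (19^j mod 179 for j=0..9):
  0:1  1:19  2:3  3:57  4:9  5:171  6:27  7:155
  8:81  9:107
Giant step factor: 19^(-10) ≡ 14 (mod 179).
Scan 87·14^i mod 179 for i = 0, 1, …:
  i=0: 87   i=1: 144   i=2: 47   i=3: 121
  i=4: 83   i=5: 88   i=6: 158   i=7: 64
  i=8: 1
Match at i=8, j=0: k = 8·10 + 0 = 80.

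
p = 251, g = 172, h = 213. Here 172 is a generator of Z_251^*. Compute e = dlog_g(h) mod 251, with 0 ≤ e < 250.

219

Baby-step giant-step with m = ceil(sqrt(250)) = 16.
Baby table (172^j mod 251 for j=0..15):
  0:1  1:172  2:217  3:176  4:152  5:40  6:103  7:146
  8:12  9:56  10:94  11:104  12:67  13:229  14:232  15:246
Giant step factor: 172^(-16) ≡ 190 (mod 251).
Scan 213·190^i mod 251 for i = 0, 1, …:
  i=0: 213   i=1: 59   i=2: 166   i=3: 165
  i=4: 226   i=5: 19   i=6: 96   i=7: 168
  i=8: 43   i=9: 138   i=10: 116   i=11: 203
  i=12: 167   i=13: 104
Match at i=13, j=11: e = 13·16 + 11 = 219.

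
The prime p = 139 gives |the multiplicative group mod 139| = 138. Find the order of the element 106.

23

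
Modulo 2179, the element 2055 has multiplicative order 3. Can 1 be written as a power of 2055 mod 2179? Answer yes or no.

yes

⟨2055⟩ has order 3; its elements mod 2179 are {1, 123, 2055}.
1 is in this set.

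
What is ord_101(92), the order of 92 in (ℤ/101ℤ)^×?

The order of 92 must divide p − 1 = 100 = 2^2 · 5^2.
Divisors: 1, 2, 4, 5, 10, 20, 25, 50, 100.
Check each in increasing order: 92^1 ≡ 92;  92^2 ≡ 81;  92^4 ≡ 97;  92^5 ≡ 36;  92^10 ≡ 84;  92^20 ≡ 87;  92^25 ≡ 1.
Smallest exponent giving 1 is 25.

25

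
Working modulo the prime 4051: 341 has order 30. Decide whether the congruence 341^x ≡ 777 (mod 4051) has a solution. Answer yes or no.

777 ∈ ⟨341⟩ iff 777^30 ≡ 1 (mod 4051), since |⟨341⟩| = 30.
777^30 mod 4051 = 3498.
Since 3498 ≠ 1, 777 does not lie in the subgroup.

no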